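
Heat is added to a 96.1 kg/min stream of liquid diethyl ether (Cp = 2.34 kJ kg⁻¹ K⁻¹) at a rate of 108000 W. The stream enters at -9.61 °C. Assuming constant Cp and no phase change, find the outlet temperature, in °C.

T_out = 19.2 °C

Q = 108000 W = 6480 kJ/min
ΔT = Q/(ṁ·Cp) = 6480/(96.1×2.34) = 28.816 K
T_out = -9.61 + 28.816 = 19.206 °C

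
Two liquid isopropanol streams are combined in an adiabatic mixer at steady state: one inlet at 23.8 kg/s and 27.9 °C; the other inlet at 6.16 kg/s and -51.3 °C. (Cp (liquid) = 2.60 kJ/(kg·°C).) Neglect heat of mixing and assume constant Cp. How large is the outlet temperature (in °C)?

No heat crosses the boundary, so H_out = H_in.
T_out = Σ ṁᵢCp,ᵢTᵢ / Σ ṁᵢCp,ᵢ
      = 904.83 / 77.896 = 11.616 °C

T_out = 11.6 °C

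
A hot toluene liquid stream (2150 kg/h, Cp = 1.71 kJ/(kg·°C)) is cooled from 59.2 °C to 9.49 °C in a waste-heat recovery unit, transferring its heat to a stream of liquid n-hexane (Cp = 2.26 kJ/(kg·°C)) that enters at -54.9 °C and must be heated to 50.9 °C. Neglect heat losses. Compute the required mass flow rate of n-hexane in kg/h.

Heat released by hot stream: Q = 2150 × 1.71 × (59.2 − 9.49) = 182760 kJ/h
Energy balance on cold side (adiabatic exchanger): Q = ṁ_c·Cp_c·(T_c,out − T_c,in)
ṁ_c = 182760 / [2.26 × (50.9 − -54.9)] = 764.34 kg/h

ṁ_c = 764 kg/h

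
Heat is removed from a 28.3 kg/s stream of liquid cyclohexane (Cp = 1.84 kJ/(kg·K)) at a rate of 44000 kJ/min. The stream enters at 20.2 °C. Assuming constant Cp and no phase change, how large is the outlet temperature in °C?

T_out = 6.12 °C

Q = 44000 kJ/min = 733.33 kJ/s
ΔT = Q/(ṁ·Cp) = 733.33/(28.3×1.84) = 14.083 K
T_out = 20.2 − 14.083 = 6.1169 °C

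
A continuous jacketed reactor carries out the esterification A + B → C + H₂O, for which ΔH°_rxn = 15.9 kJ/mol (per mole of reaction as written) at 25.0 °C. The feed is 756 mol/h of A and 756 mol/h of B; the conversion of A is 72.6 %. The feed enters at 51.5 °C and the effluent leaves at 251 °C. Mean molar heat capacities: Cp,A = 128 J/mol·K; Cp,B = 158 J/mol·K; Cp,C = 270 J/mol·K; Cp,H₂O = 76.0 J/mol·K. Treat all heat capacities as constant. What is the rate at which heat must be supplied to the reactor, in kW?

Q_in = 16.5 kW

Extent of reaction ξ = 0.726 × 756 = 548.86 mol/h
Reaction term: ξ·ΔH°_rxn = 548.86 × 15.9 = 8726.8 kJ/h
Sensible, feed 51.5→25 °C: -5729.7 kJ/h
Outlet flows (mol/h): A 207.14, B 207.14, C 548.86, H₂O 548.86
Sensible, products 25→251 °C: 56307 kJ/h
Q = ΔH = 59304 kJ/h = 16.473 kW
Heat supplied = 16.473 kW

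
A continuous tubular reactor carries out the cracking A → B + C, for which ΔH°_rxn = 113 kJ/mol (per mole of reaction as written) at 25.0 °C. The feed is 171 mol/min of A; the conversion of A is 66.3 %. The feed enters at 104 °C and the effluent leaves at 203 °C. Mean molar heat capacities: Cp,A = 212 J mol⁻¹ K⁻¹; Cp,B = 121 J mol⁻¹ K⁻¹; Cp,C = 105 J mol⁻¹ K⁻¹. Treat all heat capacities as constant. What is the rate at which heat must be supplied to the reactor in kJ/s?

Extent of reaction ξ = 0.663 × 171 = 113.37 mol/min
Reaction term: ξ·ΔH°_rxn = 113.37 × 113 = 12811 kJ/min
Sensible, feed 104→25 °C: -2863.9 kJ/min
Outlet flows (mol/min): A 57.627, B 113.37, C 113.37
Sensible, products 25→203 °C: 6735.4 kJ/min
Q = ΔH = 16683 kJ/min = 278.04 kW
Heat supplied = 278.04 kJ/s

Q_in = 278 kJ/s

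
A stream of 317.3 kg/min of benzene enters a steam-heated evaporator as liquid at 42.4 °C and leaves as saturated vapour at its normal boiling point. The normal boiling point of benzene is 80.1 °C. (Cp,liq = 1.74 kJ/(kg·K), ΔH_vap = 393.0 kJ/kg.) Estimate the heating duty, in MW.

liquid 42.4→80.1 °C: 65.598 kJ/kg
vaporisation at 80.1 °C: 393 kJ/kg
Δh = 65.598 + 393 = 458.6 kJ/kg
Q = ṁ·Δh = 317.3 kg/min × 458.6 kJ/kg = 145510 kJ/min
|Q| = 2425.2 kW = 2.4252 MW

Q = 2.43 MW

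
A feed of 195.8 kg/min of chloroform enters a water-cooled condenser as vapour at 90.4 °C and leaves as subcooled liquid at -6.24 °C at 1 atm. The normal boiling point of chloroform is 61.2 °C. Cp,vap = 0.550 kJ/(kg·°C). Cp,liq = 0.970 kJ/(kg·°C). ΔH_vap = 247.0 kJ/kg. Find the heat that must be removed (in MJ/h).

vapour 90.4→61.2 °C: -16.06 kJ/kg
condensation at 61.2 °C: -247 kJ/kg
liquid 61.2→-6.24 °C: -65.417 kJ/kg
Δh = -16.06 + -247 + -65.417 = -328.48 kJ/kg
Q = ṁ·Δh = 195.8 kg/min × -328.48 kJ/kg = -64316 kJ/min
|Q| = 1071.9 kW = 3858.9 MJ/h

Q_c = 3860 MJ/h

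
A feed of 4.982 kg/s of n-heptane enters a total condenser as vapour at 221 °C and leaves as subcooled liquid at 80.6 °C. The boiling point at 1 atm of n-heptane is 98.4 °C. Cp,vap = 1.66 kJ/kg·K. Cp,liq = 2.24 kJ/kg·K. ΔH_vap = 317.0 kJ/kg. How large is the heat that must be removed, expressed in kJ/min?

Q_c = 168000 kJ/min

vapour 221→98.4 °C: -203.52 kJ/kg
condensation at 98.4 °C: -317 kJ/kg
liquid 98.4→80.6 °C: -39.872 kJ/kg
Δh = -203.52 + -317 + -39.872 = -560.39 kJ/kg
Q = ṁ·Δh = 4.982 kg/s × -560.39 kJ/kg = -2791.9 kJ/s
|Q| = 2791.9 kW = 167510 kJ/min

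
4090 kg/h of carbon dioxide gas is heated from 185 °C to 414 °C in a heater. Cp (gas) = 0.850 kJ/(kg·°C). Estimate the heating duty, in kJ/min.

Q = 13300 kJ/min

Q = ṁ·Cp·ΔT = 4090 × 0.850 × (414 − 185) = 796120 kJ/h
Converting: 796120 / 3600 s = 221.14 kW
Heating duty = 13269 kJ/min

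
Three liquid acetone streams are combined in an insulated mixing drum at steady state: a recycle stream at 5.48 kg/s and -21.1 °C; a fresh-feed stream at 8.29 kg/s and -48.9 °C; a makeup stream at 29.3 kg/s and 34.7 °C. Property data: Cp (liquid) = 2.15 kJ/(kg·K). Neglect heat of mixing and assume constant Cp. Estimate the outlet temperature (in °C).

Energy balance with Q = 0: Σ ṁᵢCp,ᵢ(T_out − Tᵢ) = 0
T_out = Σ ṁᵢCp,ᵢTᵢ / Σ ṁᵢCp,ᵢ
      = 1065.8 / 92.6 = 11.509 °C

T_out = 11.5 °C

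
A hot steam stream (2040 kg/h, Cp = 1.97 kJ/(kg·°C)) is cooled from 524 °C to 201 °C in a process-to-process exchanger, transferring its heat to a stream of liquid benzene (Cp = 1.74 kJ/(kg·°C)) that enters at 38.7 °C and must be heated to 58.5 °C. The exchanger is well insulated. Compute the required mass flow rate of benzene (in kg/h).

Heat released by hot stream: Q = 2040 × 1.97 × (524 − 201) = 1.2981e+06 kJ/h
Energy balance on cold side (adiabatic exchanger): Q = ṁ_c·Cp_c·(T_c,out − T_c,in)
ṁ_c = 1.2981e+06 / [1.74 × (58.5 − 38.7)] = 37678 kg/h

ṁ_c = 37700 kg/h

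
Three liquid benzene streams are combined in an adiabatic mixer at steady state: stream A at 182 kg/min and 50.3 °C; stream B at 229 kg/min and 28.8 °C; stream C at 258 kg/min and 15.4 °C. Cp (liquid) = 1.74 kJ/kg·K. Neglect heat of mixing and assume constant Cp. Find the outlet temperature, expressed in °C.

T_out = 29.5 °C

Adiabatic, steady state ⇒ Σ ṁᵢCp,ᵢ(T_out − Tᵢ) = 0
Σ ṁᵢCp,ᵢTᵢ = 182×1.74×50.3 + 229×1.74×28.8 + 258×1.74×15.4 = 34318
Σ ṁᵢCp,ᵢ = 182×1.74 + 229×1.74 + 258×1.74 = 1164.1
T_out = 34318 / 1164.1 = 29.481 °C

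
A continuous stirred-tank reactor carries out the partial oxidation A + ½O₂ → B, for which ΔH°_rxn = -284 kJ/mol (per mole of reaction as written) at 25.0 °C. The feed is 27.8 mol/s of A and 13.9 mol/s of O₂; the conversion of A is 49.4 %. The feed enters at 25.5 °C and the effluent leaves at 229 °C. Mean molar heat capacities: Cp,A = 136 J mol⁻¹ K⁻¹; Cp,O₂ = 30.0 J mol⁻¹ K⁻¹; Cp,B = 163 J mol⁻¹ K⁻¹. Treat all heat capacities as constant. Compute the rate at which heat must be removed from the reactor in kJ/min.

Q_out = 181000 kJ/min

Extent of reaction ξ = 0.494 × 27.8 = 13.733 mol/s
Reaction term: ξ·ΔH°_rxn = 13.733 × -284 = -3900.2 kJ/s
Sensible, feed 25.5→25 °C: -2.0989 kJ/s
Outlet flows (mol/s): A 14.067, O₂ 7.0334, B 13.733
Sensible, products 25→229 °C: 889.97 kJ/s
Q = ΔH = -3012.4 kJ/s = -3012.4 kW
Heat removed = 180740 kJ/min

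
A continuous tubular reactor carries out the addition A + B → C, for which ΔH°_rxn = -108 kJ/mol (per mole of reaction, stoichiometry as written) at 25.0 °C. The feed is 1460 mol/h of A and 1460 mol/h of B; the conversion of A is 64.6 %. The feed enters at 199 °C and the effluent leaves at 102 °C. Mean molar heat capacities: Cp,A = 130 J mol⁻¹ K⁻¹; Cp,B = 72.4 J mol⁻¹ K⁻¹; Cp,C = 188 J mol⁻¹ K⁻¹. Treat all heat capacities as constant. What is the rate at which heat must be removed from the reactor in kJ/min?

Extent of reaction ξ = 0.646 × 1460 = 943.16 mol/h
Reaction term: ξ·ΔH°_rxn = 943.16 × -108 = -101860 kJ/h
Sensible, feed 199→25 °C: -51418 kJ/h
Outlet flows (mol/h): A 516.84, B 516.84, C 943.16
Sensible, products 25→102 °C: 21708 kJ/h
Q = ΔH = -131570 kJ/h = -36.547 kW
Heat removed = 2192.8 kJ/min

Q_out = 2190 kJ/min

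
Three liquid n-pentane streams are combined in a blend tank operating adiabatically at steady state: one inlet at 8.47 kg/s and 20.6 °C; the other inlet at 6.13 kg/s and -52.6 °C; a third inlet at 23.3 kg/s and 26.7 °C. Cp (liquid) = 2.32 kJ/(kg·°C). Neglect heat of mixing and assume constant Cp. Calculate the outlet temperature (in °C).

T_out = 12.5 °C

Energy balance with Q = 0: Σ ṁᵢCp,ᵢ(T_out − Tᵢ) = 0
Σ ṁᵢCp,ᵢTᵢ = 8.47×2.32×20.6 + 6.13×2.32×-52.6 + 23.3×2.32×26.7 = 1100
Σ ṁᵢCp,ᵢ = 8.47×2.32 + 6.13×2.32 + 23.3×2.32 = 87.928
T_out = 1100 / 87.928 = 12.511 °C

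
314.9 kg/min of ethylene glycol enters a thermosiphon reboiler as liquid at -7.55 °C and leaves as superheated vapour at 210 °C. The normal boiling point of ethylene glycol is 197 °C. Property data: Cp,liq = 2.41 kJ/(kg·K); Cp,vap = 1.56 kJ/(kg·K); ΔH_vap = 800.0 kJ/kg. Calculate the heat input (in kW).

liquid -7.55→197 °C: 492.97 kJ/kg
vaporisation at 197 °C: 800 kJ/kg
vapour 197→210 °C: 20.28 kJ/kg
Δh = 492.97 + 800 + 20.28 = 1313.2 kJ/kg
Q = ṁ·Δh = 314.9 kg/min × 1313.2 kJ/kg = 413540 kJ/min
|Q| = 6892.4 kW

Q = 6890 kW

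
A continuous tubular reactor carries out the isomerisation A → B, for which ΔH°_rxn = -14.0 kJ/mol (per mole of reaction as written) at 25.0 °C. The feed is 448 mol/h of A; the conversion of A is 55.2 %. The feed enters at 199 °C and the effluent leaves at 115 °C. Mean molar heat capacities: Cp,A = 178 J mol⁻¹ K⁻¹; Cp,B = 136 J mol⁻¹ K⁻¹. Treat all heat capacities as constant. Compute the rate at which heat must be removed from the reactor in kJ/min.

Extent of reaction ξ = 0.552 × 448 = 247.3 mol/h
Reaction term: ξ·ΔH°_rxn = 247.3 × -14.0 = -3462.1 kJ/h
Sensible, feed 199→25 °C: -13875 kJ/h
Outlet flows (mol/h): A 200.7, B 247.3
Sensible, products 25→115 °C: 6242.2 kJ/h
Q = ΔH = -11095 kJ/h = -3.0821 kW
Heat removed = 184.92 kJ/min

Q_out = 185 kJ/min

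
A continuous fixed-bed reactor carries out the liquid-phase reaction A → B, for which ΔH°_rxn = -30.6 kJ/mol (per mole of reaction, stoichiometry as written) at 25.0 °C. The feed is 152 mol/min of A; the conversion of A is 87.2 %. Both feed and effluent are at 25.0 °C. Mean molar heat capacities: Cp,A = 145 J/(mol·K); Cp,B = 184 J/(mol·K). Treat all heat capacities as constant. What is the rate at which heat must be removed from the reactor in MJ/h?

Extent of reaction ξ = 0.872 × 152 = 132.54 mol/min
Reaction term: ξ·ΔH°_rxn = 132.54 × -30.6 = -4055.8 kJ/min
Q = ΔH = -4055.8 kJ/min = -67.597 kW
Heat removed = 243.35 MJ/h

Q_out = 243 MJ/h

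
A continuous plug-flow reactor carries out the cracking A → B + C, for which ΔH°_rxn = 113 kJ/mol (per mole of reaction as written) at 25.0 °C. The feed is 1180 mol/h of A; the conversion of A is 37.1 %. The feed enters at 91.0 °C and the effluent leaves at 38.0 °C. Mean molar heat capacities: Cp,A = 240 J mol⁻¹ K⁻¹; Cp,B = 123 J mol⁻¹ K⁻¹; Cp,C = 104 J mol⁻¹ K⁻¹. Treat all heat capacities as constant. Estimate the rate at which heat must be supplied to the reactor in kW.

Q_in = 9.55 kW

Extent of reaction ξ = 0.371 × 1180 = 437.78 mol/h
Reaction term: ξ·ΔH°_rxn = 437.78 × 113 = 49469 kJ/h
Sensible, feed 91.0→25 °C: -18691 kJ/h
Outlet flows (mol/h): A 742.22, B 437.78, C 437.78
Sensible, products 25→38.0 °C: 3607.6 kJ/h
Q = ΔH = 34386 kJ/h = 9.5515 kW
Heat supplied = 9.5515 kW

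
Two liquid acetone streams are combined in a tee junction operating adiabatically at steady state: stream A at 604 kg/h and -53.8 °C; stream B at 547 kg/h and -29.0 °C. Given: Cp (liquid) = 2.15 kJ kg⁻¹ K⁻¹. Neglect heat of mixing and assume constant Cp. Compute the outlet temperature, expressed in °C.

T_out = -42.0 °C

Energy balance with Q = 0: Σ ṁᵢCp,ᵢ(T_out − Tᵢ) = 0
T_out = Σ ṁᵢCp,ᵢTᵢ / Σ ṁᵢCp,ᵢ
      = -103970 / 2474.6 = -42.014 °C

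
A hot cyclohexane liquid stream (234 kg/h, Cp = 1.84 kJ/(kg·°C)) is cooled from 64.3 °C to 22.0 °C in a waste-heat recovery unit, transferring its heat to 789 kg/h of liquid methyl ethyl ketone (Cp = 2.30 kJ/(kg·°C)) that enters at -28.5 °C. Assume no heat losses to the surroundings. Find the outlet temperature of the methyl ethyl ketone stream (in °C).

Heat released by hot stream: Q = 234 × 1.84 × (64.3 − 22.0) = 18213 kJ/h
Energy balance on cold side (adiabatic exchanger): Q = ṁ_c·Cp_c·(T_c,out − T_c,in)
T_c,out = -28.5 + 18213/(789 × 2.30) = -18.464 °C

T_c,out = -18.5 °C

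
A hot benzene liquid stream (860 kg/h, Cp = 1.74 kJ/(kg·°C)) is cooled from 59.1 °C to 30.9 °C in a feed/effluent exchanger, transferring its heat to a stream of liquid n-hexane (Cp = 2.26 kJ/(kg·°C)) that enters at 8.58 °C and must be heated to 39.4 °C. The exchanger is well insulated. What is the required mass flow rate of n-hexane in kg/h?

ṁ_c = 606 kg/h

Heat released by hot stream: Q = 860 × 1.74 × (59.1 − 30.9) = 42198 kJ/h
Energy balance on cold side (adiabatic exchanger): Q = ṁ_c·Cp_c·(T_c,out − T_c,in)
ṁ_c = 42198 / [2.26 × (39.4 − 8.58)] = 605.84 kg/h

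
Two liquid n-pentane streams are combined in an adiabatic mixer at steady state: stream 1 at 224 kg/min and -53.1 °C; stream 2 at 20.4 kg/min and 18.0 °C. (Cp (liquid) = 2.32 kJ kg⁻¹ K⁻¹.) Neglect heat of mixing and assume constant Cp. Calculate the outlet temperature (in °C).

T_out = -47.2 °C

No heat crosses the boundary, so H_out = H_in.
T_out = Σ ṁᵢCp,ᵢTᵢ / Σ ṁᵢCp,ᵢ
      = -26743 / 567.01 = -47.165 °C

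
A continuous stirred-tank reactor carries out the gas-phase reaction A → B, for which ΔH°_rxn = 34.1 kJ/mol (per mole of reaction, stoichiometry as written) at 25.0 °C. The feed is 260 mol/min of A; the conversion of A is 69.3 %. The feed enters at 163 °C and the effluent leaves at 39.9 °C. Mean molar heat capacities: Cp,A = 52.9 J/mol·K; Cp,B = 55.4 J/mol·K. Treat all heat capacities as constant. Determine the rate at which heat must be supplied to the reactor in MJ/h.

Q_in = 267 MJ/h

Extent of reaction ξ = 0.693 × 260 = 180.18 mol/min
Reaction term: ξ·ΔH°_rxn = 180.18 × 34.1 = 6144.1 kJ/min
Sensible, feed 163→25 °C: -1898.1 kJ/min
Outlet flows (mol/min): A 79.82, B 180.18
Sensible, products 25→39.9 °C: 211.65 kJ/min
Q = ΔH = 4457.7 kJ/min = 74.296 kW
Heat supplied = 267.46 MJ/h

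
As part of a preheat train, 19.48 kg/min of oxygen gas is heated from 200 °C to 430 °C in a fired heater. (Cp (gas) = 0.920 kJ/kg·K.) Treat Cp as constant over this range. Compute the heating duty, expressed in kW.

Q = 68.7 kW

Q = ṁ·Cp·ΔT = 19.48 × 0.920 × (430 − 200) = 4122 kJ/min
Converting: 4122 / 60 s = 68.699 kW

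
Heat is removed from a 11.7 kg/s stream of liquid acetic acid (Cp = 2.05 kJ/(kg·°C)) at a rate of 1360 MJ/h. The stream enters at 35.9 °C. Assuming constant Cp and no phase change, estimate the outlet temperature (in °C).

T_out = 20.1 °C

Q = 1360 MJ/h = 377.78 kJ/s
ΔT = Q/(ṁ·Cp) = 377.78/(11.7×2.05) = 15.751 K
T_out = 35.9 − 15.751 = 20.149 °C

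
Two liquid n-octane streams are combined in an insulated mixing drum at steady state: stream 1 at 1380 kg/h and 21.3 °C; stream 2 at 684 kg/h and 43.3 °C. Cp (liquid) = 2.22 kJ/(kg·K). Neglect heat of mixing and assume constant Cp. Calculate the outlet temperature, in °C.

No heat crosses the boundary, so H_out = H_in.
T_out = Σ ṁᵢCp,ᵢTᵢ / Σ ṁᵢCp,ᵢ
      = 131000 / 4582.1 = 28.591 °C

T_out = 28.6 °C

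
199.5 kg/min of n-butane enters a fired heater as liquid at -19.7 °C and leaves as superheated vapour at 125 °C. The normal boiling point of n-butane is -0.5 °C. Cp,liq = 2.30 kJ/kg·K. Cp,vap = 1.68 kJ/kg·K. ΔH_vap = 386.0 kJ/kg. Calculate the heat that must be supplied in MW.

Q = 2.13 MW

liquid -19.7→-0.5 °C: 44.16 kJ/kg
vaporisation at -0.5 °C: 386 kJ/kg
vapour -0.5→125 °C: 210.84 kJ/kg
Δh = 44.16 + 386 + 210.84 = 641 kJ/kg
Q = ṁ·Δh = 199.5 kg/min × 641 kJ/kg = 127880 kJ/min
|Q| = 2131.3 kW = 2.1313 MW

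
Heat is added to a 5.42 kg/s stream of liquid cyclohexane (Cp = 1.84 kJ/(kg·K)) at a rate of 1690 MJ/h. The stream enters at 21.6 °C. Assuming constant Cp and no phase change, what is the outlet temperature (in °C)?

T_out = 68.7 °C

Q = 1690 MJ/h = 469.44 kJ/s
ΔT = Q/(ṁ·Cp) = 469.44/(5.42×1.84) = 47.072 K
T_out = 21.6 + 47.072 = 68.672 °C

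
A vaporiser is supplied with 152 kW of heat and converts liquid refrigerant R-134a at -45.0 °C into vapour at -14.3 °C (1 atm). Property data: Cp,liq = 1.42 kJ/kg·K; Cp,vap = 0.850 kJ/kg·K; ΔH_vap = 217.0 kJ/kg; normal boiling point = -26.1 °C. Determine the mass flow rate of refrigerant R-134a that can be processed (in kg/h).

ṁ = 2160 kg/h

Δh = 1.42×(-26.1−-45.0) + 217.0 + 0.850×(-14.3−-26.1) = 253.87 kJ/kg
Q = 152 kW = 152 kJ/s = 547200 kJ/h
ṁ = Q/Δh = 547200 / 253.87 = 2155.5 kg/h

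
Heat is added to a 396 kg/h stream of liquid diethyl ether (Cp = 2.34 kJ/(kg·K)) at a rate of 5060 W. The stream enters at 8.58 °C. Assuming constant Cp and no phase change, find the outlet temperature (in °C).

Q = 5060 W = 18216 kJ/h
ΔT = Q/(ṁ·Cp) = 18216/(396×2.34) = 19.658 K
T_out = 8.58 + 19.658 = 28.238 °C

T_out = 28.2 °C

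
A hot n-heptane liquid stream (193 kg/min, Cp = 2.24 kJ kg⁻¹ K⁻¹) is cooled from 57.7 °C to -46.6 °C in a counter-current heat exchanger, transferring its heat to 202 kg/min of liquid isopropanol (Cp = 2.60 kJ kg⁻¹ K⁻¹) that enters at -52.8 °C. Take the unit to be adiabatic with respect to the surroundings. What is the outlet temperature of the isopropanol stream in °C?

Heat released by hot stream: Q = 193 × 2.24 × (57.7 − -46.6) = 45091 kJ/min
Energy balance on cold side (adiabatic exchanger): Q = ṁ_c·Cp_c·(T_c,out − T_c,in)
T_c,out = -52.8 + 45091/(202 × 2.60) = 33.055 °C

T_c,out = 33.1 °C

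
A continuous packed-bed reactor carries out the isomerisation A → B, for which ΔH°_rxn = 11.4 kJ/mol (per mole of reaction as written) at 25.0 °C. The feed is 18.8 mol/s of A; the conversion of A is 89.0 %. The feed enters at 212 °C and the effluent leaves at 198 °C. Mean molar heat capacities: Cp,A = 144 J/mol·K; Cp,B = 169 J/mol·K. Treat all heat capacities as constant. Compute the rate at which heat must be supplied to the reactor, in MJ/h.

Q_in = 811 MJ/h

Extent of reaction ξ = 0.890 × 18.8 = 16.732 mol/s
Reaction term: ξ·ΔH°_rxn = 16.732 × 11.4 = 190.74 kJ/s
Sensible, feed 212→25 °C: -506.25 kJ/s
Outlet flows (mol/s): A 2.068, B 16.732
Sensible, products 25→198 °C: 540.71 kJ/s
Q = ΔH = 225.21 kJ/s = 225.21 kW
Heat supplied = 810.76 MJ/h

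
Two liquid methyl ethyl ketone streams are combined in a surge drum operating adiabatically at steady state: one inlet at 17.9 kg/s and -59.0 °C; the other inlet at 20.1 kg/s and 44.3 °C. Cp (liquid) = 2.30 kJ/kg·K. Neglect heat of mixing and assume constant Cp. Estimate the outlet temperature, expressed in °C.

T_out = -4.36 °C

No heat crosses the boundary, so H_out = H_in.
Σ ṁᵢCp,ᵢTᵢ = 17.9×2.30×-59.0 + 20.1×2.30×44.3 = -381.04
Σ ṁᵢCp,ᵢ = 17.9×2.30 + 20.1×2.30 = 87.4
T_out = -381.04 / 87.4 = -4.3597 °C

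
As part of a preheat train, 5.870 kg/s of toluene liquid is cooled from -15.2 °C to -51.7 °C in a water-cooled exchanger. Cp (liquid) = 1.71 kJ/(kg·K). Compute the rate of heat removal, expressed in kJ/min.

Q = ṁ·Cp·ΔT = 5.870 × 1.71 × (-51.7 − -15.2) = -366.38 kJ/s
Cooling duty = 21983 kJ/min

Q_c = 22000 kJ/min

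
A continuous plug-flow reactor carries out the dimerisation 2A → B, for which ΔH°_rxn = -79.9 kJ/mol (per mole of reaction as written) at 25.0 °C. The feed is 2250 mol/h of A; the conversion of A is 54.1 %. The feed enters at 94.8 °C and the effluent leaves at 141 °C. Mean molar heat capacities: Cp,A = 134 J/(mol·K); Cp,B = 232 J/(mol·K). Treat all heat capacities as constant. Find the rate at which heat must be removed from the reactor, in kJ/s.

Q_out = 10.3 kJ/s

Extent of reaction ξ = 0.541 × 2250 / 2 = 608.62 mol/h
Reaction term: ξ·ΔH°_rxn = 608.62 × -79.9 = -48629 kJ/h
Sensible, feed 94.8→25 °C: -21045 kJ/h
Outlet flows (mol/h): A 1032.8, B 608.62
Sensible, products 25→141 °C: 32432 kJ/h
Q = ΔH = -37241 kJ/h = -10.345 kW
Heat removed = 10.345 kJ/s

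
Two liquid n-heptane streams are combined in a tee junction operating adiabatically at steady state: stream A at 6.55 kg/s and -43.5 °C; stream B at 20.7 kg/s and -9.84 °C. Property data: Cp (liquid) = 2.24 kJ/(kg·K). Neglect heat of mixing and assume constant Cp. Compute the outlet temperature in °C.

Energy balance with Q = 0: Σ ṁᵢCp,ᵢ(T_out − Tᵢ) = 0
T_out = Σ ṁᵢCp,ᵢTᵢ / Σ ṁᵢCp,ᵢ
      = -1094.5 / 61.04 = -17.931 °C

T_out = -17.9 °C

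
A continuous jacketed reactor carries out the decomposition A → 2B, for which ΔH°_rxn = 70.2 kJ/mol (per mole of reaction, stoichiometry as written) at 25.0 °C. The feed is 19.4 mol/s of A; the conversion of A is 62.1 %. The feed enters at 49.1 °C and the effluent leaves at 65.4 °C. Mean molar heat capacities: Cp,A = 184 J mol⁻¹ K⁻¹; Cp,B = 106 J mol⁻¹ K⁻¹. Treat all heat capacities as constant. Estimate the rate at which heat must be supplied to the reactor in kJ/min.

Extent of reaction ξ = 0.621 × 19.4 = 12.047 mol/s
Reaction term: ξ·ΔH°_rxn = 12.047 × 70.2 = 845.73 kJ/s
Sensible, feed 49.1→25 °C: -86.027 kJ/s
Outlet flows (mol/s): A 7.3526, B 24.095
Sensible, products 25→65.4 °C: 157.84 kJ/s
Q = ΔH = 917.54 kJ/s = 917.54 kW
Heat supplied = 55052 kJ/min

Q_in = 55100 kJ/min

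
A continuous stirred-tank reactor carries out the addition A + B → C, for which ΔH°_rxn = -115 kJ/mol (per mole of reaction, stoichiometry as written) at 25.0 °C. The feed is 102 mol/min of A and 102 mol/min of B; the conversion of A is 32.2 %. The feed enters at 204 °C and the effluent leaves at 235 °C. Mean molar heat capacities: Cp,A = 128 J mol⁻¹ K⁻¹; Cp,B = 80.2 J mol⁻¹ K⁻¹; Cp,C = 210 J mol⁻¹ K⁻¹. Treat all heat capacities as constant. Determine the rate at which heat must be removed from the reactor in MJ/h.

Extent of reaction ξ = 0.322 × 102 = 32.844 mol/min
Reaction term: ξ·ΔH°_rxn = 32.844 × -115 = -3777.1 kJ/min
Sensible, feed 204→25 °C: -3801.3 kJ/min
Outlet flows (mol/min): A 69.156, B 69.156, C 32.844
Sensible, products 25→235 °C: 4472.1 kJ/min
Q = ΔH = -3106.3 kJ/min = -51.772 kW
Heat removed = 186.38 MJ/h

Q_out = 186 MJ/h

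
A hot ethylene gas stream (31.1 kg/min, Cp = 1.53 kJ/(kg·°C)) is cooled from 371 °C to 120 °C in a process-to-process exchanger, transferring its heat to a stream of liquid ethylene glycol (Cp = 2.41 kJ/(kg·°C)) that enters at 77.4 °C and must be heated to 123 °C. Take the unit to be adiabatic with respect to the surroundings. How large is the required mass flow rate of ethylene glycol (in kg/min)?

Heat released by hot stream: Q = 31.1 × 1.53 × (371 − 120) = 11943 kJ/min
Energy balance on cold side (adiabatic exchanger): Q = ṁ_c·Cp_c·(T_c,out − T_c,in)
ṁ_c = 11943 / [2.41 × (123 − 77.4)] = 108.68 kg/min

ṁ_c = 109 kg/min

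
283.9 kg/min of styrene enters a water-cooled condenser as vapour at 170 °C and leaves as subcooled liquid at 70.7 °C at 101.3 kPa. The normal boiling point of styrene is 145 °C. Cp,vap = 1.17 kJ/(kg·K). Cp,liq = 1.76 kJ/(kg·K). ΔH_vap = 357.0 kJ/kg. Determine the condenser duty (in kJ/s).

Q_c = 2450 kJ/s

vapour 170→145 °C: -29.25 kJ/kg
condensation at 145 °C: -357 kJ/kg
liquid 145→70.7 °C: -130.77 kJ/kg
Δh = -29.25 + -357 + -130.77 = -517.02 kJ/kg
Q = ṁ·Δh = 283.9 kg/min × -517.02 kJ/kg = -146780 kJ/min
|Q| = 2446.4 kW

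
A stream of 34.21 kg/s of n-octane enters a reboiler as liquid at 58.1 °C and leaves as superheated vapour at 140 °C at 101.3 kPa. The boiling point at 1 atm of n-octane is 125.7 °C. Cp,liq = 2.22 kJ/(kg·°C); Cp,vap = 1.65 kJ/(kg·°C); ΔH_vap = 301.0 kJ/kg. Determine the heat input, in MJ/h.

liquid 58.1→125.7 °C: 150.07 kJ/kg
vaporisation at 125.7 °C: 301 kJ/kg
vapour 125.7→140 °C: 23.595 kJ/kg
Δh = 150.07 + 301 + 23.595 = 474.67 kJ/kg
Q = ṁ·Δh = 34.21 kg/s × 474.67 kJ/kg = 16238 kJ/s
|Q| = 16238 kW = 58458 MJ/h

Q = 58500 MJ/h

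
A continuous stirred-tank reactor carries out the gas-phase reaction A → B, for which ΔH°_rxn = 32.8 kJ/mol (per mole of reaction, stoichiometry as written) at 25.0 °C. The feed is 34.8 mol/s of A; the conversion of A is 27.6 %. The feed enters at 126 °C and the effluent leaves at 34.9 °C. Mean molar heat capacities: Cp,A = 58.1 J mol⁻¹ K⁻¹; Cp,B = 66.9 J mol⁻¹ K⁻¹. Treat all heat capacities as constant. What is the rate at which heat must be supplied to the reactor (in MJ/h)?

Q_in = 474 MJ/h

Extent of reaction ξ = 0.276 × 34.8 = 9.6048 mol/s
Reaction term: ξ·ΔH°_rxn = 9.6048 × 32.8 = 315.04 kJ/s
Sensible, feed 126→25 °C: -204.21 kJ/s
Outlet flows (mol/s): A 25.195, B 9.6048
Sensible, products 25→34.9 °C: 20.853 kJ/s
Q = ΔH = 131.68 kJ/s = 131.68 kW
Heat supplied = 474.05 MJ/h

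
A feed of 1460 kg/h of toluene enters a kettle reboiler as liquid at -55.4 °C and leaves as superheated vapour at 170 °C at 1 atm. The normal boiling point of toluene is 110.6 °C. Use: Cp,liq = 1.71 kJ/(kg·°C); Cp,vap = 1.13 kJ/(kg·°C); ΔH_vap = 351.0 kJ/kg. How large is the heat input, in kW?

liquid -55.4→110.6 °C: 283.86 kJ/kg
vaporisation at 110.6 °C: 351 kJ/kg
vapour 110.6→170 °C: 67.122 kJ/kg
Δh = 283.86 + 351 + 67.122 = 701.98 kJ/kg
Q = ṁ·Δh = 1460 kg/h × 701.98 kJ/kg = 1.0249e+06 kJ/h
|Q| = 284.69 kW

Q = 285 kW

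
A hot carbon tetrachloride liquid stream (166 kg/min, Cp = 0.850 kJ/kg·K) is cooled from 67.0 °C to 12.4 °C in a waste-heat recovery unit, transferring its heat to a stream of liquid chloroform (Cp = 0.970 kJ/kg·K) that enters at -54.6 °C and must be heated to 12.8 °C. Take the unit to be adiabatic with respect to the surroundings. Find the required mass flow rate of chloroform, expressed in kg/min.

Heat released by hot stream: Q = 166 × 0.850 × (67.0 − 12.4) = 7704.1 kJ/min
Energy balance on cold side (adiabatic exchanger): Q = ṁ_c·Cp_c·(T_c,out − T_c,in)
ṁ_c = 7704.1 / [0.970 × (12.8 − -54.6)] = 117.84 kg/min

ṁ_c = 118 kg/min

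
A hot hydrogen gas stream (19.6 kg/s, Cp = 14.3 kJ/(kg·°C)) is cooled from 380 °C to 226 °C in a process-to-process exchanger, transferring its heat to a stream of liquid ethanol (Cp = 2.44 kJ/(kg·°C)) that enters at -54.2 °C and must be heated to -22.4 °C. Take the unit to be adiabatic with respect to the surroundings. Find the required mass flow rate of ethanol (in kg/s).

Heat released by hot stream: Q = 19.6 × 14.3 × (380 − 226) = 43163 kJ/s
Energy balance on cold side (adiabatic exchanger): Q = ṁ_c·Cp_c·(T_c,out − T_c,in)
ṁ_c = 43163 / [2.44 × (-22.4 − -54.2)] = 556.28 kg/s

ṁ_c = 556 kg/s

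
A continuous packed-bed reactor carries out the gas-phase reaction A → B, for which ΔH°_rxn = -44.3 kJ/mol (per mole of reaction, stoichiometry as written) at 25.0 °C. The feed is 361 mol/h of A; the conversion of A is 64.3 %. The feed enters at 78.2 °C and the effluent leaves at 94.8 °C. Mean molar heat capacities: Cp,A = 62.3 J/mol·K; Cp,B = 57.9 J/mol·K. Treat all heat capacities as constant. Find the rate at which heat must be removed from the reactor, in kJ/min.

Q_out = 166 kJ/min

Extent of reaction ξ = 0.643 × 361 = 232.12 mol/h
Reaction term: ξ·ΔH°_rxn = 232.12 × -44.3 = -10283 kJ/h
Sensible, feed 78.2→25 °C: -1196.5 kJ/h
Outlet flows (mol/h): A 128.88, B 232.12
Sensible, products 25→94.8 °C: 1498.5 kJ/h
Q = ΔH = -9981 kJ/h = -2.7725 kW
Heat removed = 166.35 kJ/min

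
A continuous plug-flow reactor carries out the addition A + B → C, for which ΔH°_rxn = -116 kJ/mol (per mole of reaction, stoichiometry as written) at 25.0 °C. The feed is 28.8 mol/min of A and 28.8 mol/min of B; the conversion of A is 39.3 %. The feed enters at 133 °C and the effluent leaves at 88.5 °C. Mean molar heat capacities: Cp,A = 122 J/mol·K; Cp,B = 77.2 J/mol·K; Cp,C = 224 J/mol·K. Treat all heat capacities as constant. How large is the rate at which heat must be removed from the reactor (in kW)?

Extent of reaction ξ = 0.393 × 28.8 = 11.318 mol/min
Reaction term: ξ·ΔH°_rxn = 11.318 × -116 = -1312.9 kJ/min
Sensible, feed 133→25 °C: -619.59 kJ/min
Outlet flows (mol/min): A 17.482, B 17.482, C 11.318
Sensible, products 25→88.5 °C: 382.12 kJ/min
Q = ΔH = -1550.4 kJ/min = -25.84 kW
Heat removed = 25.84 kW

Q_out = 25.8 kW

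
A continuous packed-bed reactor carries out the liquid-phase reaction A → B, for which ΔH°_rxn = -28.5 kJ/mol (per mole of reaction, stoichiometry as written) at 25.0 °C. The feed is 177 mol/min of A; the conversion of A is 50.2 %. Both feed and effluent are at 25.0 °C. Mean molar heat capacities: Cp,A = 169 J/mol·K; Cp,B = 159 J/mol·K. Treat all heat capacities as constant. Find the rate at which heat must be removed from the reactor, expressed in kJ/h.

Q_out = 152000 kJ/h

Extent of reaction ξ = 0.502 × 177 = 88.854 mol/min
Reaction term: ξ·ΔH°_rxn = 88.854 × -28.5 = -2532.3 kJ/min
Q = ΔH = -2532.3 kJ/min = -42.206 kW
Heat removed = 151940 kJ/h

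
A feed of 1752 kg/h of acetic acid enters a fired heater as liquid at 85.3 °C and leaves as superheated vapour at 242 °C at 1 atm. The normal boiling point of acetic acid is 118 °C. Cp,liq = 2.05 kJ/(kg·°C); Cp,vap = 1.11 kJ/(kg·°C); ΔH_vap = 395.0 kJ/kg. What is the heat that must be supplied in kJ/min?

liquid 85.3→118 °C: 67.035 kJ/kg
vaporisation at 118 °C: 395 kJ/kg
vapour 118→242 °C: 137.64 kJ/kg
Δh = 67.035 + 395 + 137.64 = 599.67 kJ/kg
Q = ṁ·Δh = 1752 kg/h × 599.67 kJ/kg = 1.0506e+06 kJ/h
|Q| = 291.84 kW = 17511 kJ/min

Q = 17500 kJ/min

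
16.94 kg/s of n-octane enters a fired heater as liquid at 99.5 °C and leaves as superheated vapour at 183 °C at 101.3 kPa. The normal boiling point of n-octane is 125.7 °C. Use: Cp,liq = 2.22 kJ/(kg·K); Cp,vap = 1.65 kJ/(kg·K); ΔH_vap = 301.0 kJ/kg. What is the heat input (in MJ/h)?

Q = 27700 MJ/h

liquid 99.5→125.7 °C: 58.164 kJ/kg
vaporisation at 125.7 °C: 301 kJ/kg
vapour 125.7→183 °C: 94.545 kJ/kg
Δh = 58.164 + 301 + 94.545 = 453.71 kJ/kg
Q = ṁ·Δh = 16.94 kg/s × 453.71 kJ/kg = 7685.8 kJ/s
|Q| = 7685.8 kW = 27669 MJ/h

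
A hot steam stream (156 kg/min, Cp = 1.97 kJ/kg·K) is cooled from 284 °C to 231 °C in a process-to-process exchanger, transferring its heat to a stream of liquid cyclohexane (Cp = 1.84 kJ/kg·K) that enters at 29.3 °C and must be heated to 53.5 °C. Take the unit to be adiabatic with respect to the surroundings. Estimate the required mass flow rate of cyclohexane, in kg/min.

Heat released by hot stream: Q = 156 × 1.97 × (284 − 231) = 16288 kJ/min
Energy balance on cold side (adiabatic exchanger): Q = ṁ_c·Cp_c·(T_c,out − T_c,in)
ṁ_c = 16288 / [1.84 × (53.5 − 29.3)] = 365.79 kg/min

ṁ_c = 366 kg/min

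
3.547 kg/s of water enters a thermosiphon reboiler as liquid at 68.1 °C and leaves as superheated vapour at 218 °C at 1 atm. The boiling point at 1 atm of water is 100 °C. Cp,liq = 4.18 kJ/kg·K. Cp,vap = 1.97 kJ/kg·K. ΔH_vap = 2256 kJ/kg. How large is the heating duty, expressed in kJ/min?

liquid 68.1→100 °C: 133.34 kJ/kg
vaporisation at 100 °C: 2256 kJ/kg
vapour 100→218 °C: 232.46 kJ/kg
Δh = 133.34 + 2256 + 232.46 = 2621.8 kJ/kg
Q = ṁ·Δh = 3.547 kg/s × 2621.8 kJ/kg = 9299.5 kJ/s
|Q| = 9299.5 kW = 557970 kJ/min

Q = 558000 kJ/min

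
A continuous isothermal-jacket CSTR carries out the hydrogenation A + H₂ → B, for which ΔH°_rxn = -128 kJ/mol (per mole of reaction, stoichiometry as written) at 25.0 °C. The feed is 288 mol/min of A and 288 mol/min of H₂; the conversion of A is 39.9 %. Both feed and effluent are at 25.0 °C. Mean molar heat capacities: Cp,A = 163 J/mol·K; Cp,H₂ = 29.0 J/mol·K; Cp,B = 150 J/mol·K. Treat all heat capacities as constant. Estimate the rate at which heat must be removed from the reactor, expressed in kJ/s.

Q_out = 245 kJ/s

Extent of reaction ξ = 0.399 × 288 = 114.91 mol/min
Reaction term: ξ·ΔH°_rxn = 114.91 × -128 = -14709 kJ/min
Q = ΔH = -14709 kJ/min = -245.15 kW
Heat removed = 245.15 kJ/s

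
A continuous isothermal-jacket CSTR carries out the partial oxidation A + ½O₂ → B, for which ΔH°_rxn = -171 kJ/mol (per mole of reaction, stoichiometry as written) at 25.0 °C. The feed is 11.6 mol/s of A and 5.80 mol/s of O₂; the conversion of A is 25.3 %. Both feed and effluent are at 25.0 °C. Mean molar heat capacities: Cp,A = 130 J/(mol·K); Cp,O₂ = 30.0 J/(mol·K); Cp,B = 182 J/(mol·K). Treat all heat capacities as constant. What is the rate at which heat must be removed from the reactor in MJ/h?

Extent of reaction ξ = 0.253 × 11.6 = 2.9348 mol/s
Reaction term: ξ·ΔH°_rxn = 2.9348 × -171 = -501.85 kJ/s
Q = ΔH = -501.85 kJ/s = -501.85 kW
Heat removed = 1806.7 MJ/h

Q_out = 1810 MJ/h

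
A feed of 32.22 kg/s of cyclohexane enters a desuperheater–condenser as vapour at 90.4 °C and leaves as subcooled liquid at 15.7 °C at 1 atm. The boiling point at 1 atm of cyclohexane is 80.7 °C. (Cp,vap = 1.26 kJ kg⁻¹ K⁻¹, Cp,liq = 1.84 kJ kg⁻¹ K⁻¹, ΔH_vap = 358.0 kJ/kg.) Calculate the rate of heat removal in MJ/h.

vapour 90.4→80.7 °C: -12.222 kJ/kg
condensation at 80.7 °C: -358 kJ/kg
liquid 80.7→15.7 °C: -119.6 kJ/kg
Δh = -12.222 + -358 + -119.6 = -489.82 kJ/kg
Q = ṁ·Δh = 32.22 kg/s × -489.82 kJ/kg = -15782 kJ/s
|Q| = 15782 kW = 56815 MJ/h

Q_c = 56800 MJ/h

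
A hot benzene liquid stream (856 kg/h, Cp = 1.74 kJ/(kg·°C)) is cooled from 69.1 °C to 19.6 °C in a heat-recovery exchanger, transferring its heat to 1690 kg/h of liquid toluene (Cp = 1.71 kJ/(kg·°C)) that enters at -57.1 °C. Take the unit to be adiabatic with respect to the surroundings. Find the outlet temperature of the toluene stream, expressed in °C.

Heat released by hot stream: Q = 856 × 1.74 × (69.1 − 19.6) = 73727 kJ/h
Energy balance on cold side (adiabatic exchanger): Q = ṁ_c·Cp_c·(T_c,out − T_c,in)
T_c,out = -57.1 + 73727/(1690 × 1.71) = -31.588 °C

T_c,out = -31.6 °C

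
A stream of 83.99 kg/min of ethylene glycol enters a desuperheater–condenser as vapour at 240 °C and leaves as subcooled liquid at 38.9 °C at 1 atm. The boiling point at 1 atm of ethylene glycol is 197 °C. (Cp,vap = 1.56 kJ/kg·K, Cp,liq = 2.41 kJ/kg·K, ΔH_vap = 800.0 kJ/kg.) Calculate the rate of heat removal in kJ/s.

Q_c = 1750 kJ/s

vapour 240→197 °C: -67.08 kJ/kg
condensation at 197 °C: -800 kJ/kg
liquid 197→38.9 °C: -381.02 kJ/kg
Δh = -67.08 + -800 + -381.02 = -1248.1 kJ/kg
Q = ṁ·Δh = 83.99 kg/min × -1248.1 kJ/kg = -104830 kJ/min
|Q| = 1747.1 kW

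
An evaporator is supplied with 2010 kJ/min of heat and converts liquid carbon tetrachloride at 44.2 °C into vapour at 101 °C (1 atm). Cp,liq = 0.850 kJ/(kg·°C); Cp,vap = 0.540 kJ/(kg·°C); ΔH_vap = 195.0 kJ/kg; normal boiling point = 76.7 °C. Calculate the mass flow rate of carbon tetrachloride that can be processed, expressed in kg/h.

Δh = 0.850×(76.7−44.2) + 195.0 + 0.540×(101−76.7) = 235.75 kJ/kg
Q = 2010 kJ/min = 33.5 kJ/s = 120600 kJ/h
ṁ = Q/Δh = 120600 / 235.75 = 511.57 kg/h

ṁ = 512 kg/h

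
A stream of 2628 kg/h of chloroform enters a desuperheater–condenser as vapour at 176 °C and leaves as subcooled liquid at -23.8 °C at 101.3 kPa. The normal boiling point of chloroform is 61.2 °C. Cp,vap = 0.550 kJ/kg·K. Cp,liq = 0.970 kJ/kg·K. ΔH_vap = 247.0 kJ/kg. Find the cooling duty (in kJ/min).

vapour 176→61.2 °C: -63.14 kJ/kg
condensation at 61.2 °C: -247 kJ/kg
liquid 61.2→-23.8 °C: -82.45 kJ/kg
Δh = -63.14 + -247 + -82.45 = -392.59 kJ/kg
Q = ṁ·Δh = 2628 kg/h × -392.59 kJ/kg = -1.0317e+06 kJ/h
|Q| = 286.59 kW = 17195 kJ/min

Q_c = 17200 kJ/min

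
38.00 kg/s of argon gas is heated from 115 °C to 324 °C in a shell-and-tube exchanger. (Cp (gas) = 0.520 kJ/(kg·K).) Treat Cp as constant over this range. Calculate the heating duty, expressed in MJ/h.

Q = ṁ·Cp·ΔT = 38.00 × 0.520 × (324 − 115) = 4129.8 kJ/s
Heating duty = 14867 MJ/h

Q = 14900 MJ/h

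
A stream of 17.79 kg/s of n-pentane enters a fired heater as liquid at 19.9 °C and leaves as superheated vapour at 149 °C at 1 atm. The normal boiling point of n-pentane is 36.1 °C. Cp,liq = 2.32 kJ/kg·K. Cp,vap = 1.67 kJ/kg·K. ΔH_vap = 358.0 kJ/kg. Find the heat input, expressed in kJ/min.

Q = 623000 kJ/min

liquid 19.9→36.1 °C: 37.584 kJ/kg
vaporisation at 36.1 °C: 358 kJ/kg
vapour 36.1→149 °C: 188.54 kJ/kg
Δh = 37.584 + 358 + 188.54 = 584.13 kJ/kg
Q = ṁ·Δh = 17.79 kg/s × 584.13 kJ/kg = 10392 kJ/s
|Q| = 10392 kW = 623500 kJ/min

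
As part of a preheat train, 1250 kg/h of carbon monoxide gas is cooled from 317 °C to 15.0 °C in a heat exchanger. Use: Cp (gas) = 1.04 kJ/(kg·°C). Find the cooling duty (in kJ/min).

Q_c = 6540 kJ/min

Q = ṁ·Cp·ΔT = 1250 × 1.04 × (15.0 − 317) = -392600 kJ/h
Converting: 392600 / 3600 s = 109.06 kW
Cooling duty = 6543.3 kJ/min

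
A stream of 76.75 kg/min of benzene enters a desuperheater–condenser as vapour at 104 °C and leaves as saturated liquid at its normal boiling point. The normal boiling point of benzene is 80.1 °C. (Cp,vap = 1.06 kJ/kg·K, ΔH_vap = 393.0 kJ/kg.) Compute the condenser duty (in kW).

Q_c = 535 kW

vapour 104→80.1 °C: -25.334 kJ/kg
condensation at 80.1 °C: -393 kJ/kg
Δh = -25.334 + -393 = -418.33 kJ/kg
Q = ṁ·Δh = 76.75 kg/min × -418.33 kJ/kg = -32107 kJ/min
|Q| = 535.12 kW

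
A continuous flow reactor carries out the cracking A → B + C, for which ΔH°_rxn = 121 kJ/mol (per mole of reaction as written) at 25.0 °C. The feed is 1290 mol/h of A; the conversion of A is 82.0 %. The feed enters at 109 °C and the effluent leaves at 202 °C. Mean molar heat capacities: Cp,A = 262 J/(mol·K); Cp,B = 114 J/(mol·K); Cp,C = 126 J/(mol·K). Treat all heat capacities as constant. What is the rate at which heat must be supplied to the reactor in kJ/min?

Extent of reaction ξ = 0.820 × 1290 = 1057.8 mol/h
Reaction term: ξ·ΔH°_rxn = 1057.8 × 121 = 127990 kJ/h
Sensible, feed 109→25 °C: -28390 kJ/h
Outlet flows (mol/h): A 232.2, B 1057.8, C 1057.8
Sensible, products 25→202 °C: 55703 kJ/h
Q = ΔH = 155310 kJ/h = 43.141 kW
Heat supplied = 2588.4 kJ/min

Q_in = 2590 kJ/min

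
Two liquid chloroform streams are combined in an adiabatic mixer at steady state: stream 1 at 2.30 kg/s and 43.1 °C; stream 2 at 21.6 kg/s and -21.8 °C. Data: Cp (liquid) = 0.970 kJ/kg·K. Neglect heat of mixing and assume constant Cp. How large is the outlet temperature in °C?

T_out = -15.6 °C

Adiabatic, steady state ⇒ Σ ṁᵢCp,ᵢ(T_out − Tᵢ) = 0
T_out = Σ ṁᵢCp,ᵢTᵢ / Σ ṁᵢCp,ᵢ
      = -360.6 / 23.183 = -15.554 °C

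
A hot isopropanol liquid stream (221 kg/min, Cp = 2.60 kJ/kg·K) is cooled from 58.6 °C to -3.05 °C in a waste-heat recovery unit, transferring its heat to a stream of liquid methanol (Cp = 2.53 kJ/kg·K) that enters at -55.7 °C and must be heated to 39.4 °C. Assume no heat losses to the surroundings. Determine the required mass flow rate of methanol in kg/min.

ṁ_c = 147 kg/min

Heat released by hot stream: Q = 221 × 2.60 × (58.6 − -3.05) = 35424 kJ/min
Energy balance on cold side (adiabatic exchanger): Q = ṁ_c·Cp_c·(T_c,out − T_c,in)
ṁ_c = 35424 / [2.53 × (39.4 − -55.7)] = 147.23 kg/min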